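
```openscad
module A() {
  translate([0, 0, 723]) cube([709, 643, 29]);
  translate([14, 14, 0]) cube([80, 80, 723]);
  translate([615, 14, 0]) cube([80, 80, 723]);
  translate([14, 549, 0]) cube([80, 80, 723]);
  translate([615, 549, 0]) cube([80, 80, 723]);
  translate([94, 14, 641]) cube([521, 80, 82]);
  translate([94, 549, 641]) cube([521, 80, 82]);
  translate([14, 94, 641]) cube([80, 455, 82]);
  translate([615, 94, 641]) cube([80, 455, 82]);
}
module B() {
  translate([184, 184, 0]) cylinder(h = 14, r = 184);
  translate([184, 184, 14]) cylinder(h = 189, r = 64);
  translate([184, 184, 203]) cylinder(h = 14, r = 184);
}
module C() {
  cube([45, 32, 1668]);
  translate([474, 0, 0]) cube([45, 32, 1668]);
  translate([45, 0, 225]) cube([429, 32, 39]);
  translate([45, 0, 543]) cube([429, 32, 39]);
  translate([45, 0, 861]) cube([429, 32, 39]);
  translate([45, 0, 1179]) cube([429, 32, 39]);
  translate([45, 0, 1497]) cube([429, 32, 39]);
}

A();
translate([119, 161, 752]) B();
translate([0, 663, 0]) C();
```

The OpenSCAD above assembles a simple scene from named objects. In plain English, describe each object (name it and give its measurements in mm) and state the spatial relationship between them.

A is a table with a 709×643 mm rectangular top, 29 mm thick, top surface at z = 752 mm, supported by four 80×80 mm square legs, each inset 14 mm from the nearest pair of top edges, running from the floor. Four apron rails, 80 mm thick and 82 mm tall, run between adjacent legs with their top edges flush with the underside of the top and their outer faces flush with the legs' outer faces.

B is a spool: two coaxial disc flanges of radius 184 mm and thickness 14 mm, joined by a core cylinder of radius 64 mm and height 189 mm. The lower flange rests on z = 0 and the three cylinders share a vertical axis.

C is a straight ladder. Two 45×32 mm vertical rails, 1668 mm tall, stand 519 mm apart (outside-to-outside) with their front faces coplanar on the −y side. 5 rungs, each 32 mm deep and 39 mm tall, span between the inner faces of the rails, front faces flush with the rails. The lowest rung's underside is at z = 225 mm and rungs are spaced 318 mm apart (underside to underside).

The spool is on top of the table. The ladder is on the floor beside the table on its +y side.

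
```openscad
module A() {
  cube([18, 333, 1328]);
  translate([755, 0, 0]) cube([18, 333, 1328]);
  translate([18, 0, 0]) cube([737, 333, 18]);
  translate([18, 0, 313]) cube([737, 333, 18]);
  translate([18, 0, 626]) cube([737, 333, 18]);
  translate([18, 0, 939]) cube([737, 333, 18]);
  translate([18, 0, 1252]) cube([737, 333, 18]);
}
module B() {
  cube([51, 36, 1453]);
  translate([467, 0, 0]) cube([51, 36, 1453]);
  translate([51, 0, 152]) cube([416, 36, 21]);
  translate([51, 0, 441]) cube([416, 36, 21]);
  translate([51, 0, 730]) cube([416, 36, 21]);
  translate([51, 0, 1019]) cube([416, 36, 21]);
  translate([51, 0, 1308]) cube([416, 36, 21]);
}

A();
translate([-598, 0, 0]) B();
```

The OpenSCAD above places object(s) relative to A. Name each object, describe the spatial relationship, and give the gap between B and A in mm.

A is a bookshelf. B is a ladder. The ladder is on the floor beside the bookshelf on its −x side. The gap between the ladder and the bookshelf is 80 mm.

The ladder's nearest face is 80 mm from the bookshelf's −x face.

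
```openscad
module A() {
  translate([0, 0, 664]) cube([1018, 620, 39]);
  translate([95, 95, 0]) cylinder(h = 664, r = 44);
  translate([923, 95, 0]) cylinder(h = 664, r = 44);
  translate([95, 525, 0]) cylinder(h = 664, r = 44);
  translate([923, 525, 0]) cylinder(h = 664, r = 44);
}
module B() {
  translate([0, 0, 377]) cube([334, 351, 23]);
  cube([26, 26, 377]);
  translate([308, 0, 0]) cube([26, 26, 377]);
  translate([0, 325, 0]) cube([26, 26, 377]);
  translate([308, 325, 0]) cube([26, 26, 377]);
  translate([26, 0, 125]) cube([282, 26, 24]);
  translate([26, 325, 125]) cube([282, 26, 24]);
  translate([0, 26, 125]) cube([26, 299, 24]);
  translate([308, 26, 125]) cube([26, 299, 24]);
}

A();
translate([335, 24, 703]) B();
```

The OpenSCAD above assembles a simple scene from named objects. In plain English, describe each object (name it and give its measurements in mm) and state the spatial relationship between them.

A is a rectangular dining table. The top is 1018×620×39 mm with its upper surface at z = 703 mm. It stands on four round legs of 88 mm diameter, each leg's bounding box inset 51 mm from the nearest pair of top edges, running from the floor to the underside of the top.

B is a simple wooden stool: a rectangular seat 334 mm (x) by 351 mm (y), 23 mm thick, top face at z = 400 mm, on four square legs, each 26×26 mm in cross-section. The legs rest on z = 0, each flush with a corner of the seat. Four stretchers, 26 mm wide and 24 mm tall, connect adjacent legs with their undersides at z = 125 mm, each running between the inner faces of the legs it joins and aligned with the legs' outer faces on the other axis.

The stool is on top of the table.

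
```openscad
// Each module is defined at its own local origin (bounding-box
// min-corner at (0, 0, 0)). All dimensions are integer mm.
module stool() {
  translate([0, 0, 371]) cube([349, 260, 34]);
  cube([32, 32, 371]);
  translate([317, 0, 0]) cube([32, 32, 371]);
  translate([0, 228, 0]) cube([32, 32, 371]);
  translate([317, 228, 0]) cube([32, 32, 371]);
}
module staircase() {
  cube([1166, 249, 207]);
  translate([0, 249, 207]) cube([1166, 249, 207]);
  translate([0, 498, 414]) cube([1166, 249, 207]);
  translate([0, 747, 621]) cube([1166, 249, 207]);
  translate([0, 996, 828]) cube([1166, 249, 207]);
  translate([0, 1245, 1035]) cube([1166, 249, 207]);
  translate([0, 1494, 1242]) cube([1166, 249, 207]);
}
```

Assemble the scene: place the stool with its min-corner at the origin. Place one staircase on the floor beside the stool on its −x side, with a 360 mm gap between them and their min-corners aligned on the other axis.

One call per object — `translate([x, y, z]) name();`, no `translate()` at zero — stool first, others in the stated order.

stool();
translate([-1526, 0, 0]) staircase();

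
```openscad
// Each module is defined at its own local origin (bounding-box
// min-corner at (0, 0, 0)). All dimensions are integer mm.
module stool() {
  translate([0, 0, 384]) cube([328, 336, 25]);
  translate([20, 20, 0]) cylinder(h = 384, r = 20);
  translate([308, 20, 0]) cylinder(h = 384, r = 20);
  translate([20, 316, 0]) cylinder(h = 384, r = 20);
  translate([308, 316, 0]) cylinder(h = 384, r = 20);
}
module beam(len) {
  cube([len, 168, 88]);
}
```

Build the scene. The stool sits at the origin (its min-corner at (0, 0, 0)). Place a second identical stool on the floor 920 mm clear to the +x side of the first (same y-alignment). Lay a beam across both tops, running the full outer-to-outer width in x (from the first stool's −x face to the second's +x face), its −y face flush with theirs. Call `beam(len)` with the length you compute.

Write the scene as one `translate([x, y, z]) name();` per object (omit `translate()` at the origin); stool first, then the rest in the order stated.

stool();
translate([1248, 0, 0]) stool();
translate([0, 0, 409]) beam(1576);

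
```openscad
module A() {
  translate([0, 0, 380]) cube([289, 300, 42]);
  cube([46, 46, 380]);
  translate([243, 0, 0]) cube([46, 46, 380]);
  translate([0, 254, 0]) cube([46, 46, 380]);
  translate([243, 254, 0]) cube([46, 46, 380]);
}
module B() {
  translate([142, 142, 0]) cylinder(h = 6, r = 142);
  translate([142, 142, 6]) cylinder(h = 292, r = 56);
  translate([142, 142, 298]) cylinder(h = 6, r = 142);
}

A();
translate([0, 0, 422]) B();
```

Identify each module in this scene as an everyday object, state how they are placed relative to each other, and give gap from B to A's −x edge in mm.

A is a stool. B is a spool. The spool is on top of the stool. The gap from the spool to the stool's −x edge is 0 mm.

The spool's min-x is at 0; the stool's min-x is 0; gap = 0 mm.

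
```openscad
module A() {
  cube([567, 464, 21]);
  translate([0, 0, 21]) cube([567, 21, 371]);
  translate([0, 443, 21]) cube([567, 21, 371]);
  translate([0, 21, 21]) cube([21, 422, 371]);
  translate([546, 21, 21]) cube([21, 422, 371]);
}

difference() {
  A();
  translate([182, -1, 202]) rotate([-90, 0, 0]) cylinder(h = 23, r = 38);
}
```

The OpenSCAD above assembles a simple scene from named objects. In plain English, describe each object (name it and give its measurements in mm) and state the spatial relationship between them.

A is an open storage box with external size 567×464×392 mm and wall thickness 21 mm (the base is also 21 mm thick). The base covers the whole footprint; the four walls stand on the base, with the y-facing walls full-width and the x-facing walls fitting between their inner faces.

The open box has a circular hole of radius 38 mm through its front wall, centred at (x = 182, z = 202).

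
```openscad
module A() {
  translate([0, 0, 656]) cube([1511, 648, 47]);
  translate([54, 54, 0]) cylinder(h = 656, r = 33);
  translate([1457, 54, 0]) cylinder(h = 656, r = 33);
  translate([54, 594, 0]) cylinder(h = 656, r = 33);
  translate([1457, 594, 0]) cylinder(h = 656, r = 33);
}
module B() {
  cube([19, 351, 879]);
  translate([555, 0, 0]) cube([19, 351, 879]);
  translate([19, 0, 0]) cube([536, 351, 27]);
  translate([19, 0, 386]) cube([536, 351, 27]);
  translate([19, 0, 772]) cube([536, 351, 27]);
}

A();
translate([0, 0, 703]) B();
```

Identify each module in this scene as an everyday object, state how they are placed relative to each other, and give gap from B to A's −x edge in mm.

The bookshelf's min-x is at 0; the table's min-x is 0; gap = 0 mm.

A is a table. B is a bookshelf. The bookshelf is on top of the table. The gap from the bookshelf to the table's −x edge is 0 mm.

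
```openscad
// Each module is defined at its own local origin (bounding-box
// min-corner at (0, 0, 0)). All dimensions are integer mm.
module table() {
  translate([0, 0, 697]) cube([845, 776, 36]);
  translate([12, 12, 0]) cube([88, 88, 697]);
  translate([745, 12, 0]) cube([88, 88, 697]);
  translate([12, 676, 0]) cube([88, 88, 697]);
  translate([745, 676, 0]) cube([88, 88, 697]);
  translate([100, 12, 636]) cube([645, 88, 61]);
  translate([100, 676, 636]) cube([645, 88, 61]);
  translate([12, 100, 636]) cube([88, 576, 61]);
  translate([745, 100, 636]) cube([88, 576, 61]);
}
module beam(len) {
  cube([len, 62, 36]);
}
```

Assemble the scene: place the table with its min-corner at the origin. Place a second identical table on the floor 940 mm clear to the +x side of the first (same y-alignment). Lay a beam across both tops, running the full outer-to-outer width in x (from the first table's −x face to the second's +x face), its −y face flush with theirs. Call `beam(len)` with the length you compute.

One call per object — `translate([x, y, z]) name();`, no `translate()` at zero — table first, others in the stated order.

table();
translate([1785, 0, 0]) table();
translate([0, 0, 733]) beam(2630);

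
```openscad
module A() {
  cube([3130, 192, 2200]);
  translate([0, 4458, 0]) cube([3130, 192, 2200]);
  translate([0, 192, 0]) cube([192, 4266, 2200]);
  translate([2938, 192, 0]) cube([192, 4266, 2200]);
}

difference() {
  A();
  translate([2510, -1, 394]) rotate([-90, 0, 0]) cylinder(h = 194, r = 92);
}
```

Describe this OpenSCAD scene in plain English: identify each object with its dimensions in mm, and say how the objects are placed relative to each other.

A is the wall frame of a small rectangular building: four walls, each 2200 mm tall and 192 mm thick, enclosing a footprint 3130 mm (x) by 4650 mm (y) outside-to-outside, with no floor or roof. The front and back walls (the −y and +y sides) span the full width; the two side walls fit between them.

The house frame has a circular hole of radius 92 mm through its front wall, centred at (x = 2510, z = 394).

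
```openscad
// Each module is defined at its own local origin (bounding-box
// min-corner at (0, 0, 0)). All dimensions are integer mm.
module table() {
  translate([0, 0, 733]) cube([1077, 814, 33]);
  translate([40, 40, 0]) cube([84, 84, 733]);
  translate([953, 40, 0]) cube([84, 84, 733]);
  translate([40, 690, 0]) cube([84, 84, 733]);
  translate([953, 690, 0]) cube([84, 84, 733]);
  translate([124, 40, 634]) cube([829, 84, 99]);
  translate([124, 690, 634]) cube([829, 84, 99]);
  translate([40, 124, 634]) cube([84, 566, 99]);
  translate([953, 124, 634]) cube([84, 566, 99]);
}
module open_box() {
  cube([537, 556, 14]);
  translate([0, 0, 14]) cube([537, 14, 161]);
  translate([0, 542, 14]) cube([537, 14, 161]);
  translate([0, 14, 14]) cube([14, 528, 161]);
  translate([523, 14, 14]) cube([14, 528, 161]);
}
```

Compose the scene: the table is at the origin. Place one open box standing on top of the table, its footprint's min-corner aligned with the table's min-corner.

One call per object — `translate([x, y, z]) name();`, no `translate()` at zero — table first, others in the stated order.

table();
translate([0, 0, 766]) open_box();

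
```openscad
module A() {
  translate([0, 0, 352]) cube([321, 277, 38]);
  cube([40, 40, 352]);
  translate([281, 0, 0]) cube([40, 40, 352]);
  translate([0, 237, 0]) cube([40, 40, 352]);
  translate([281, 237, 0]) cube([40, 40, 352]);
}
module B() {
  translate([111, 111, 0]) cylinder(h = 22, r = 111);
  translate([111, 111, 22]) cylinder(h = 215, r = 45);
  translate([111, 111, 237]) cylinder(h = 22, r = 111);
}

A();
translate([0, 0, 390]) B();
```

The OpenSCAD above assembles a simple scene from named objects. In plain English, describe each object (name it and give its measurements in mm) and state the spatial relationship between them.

A is a simple wooden stool: a rectangular seat 321 mm (x) by 277 mm (y), 38 mm thick, top face at z = 390 mm, on four square legs, each 40×40 mm in cross-section. The legs rest on z = 0, each flush with a corner of the seat.

B is a spool: two coaxial disc flanges of radius 111 mm and thickness 22 mm, joined by a core cylinder of radius 45 mm and height 215 mm. The lower flange rests on z = 0 and the three cylinders share a vertical axis.

The spool is on top of the stool.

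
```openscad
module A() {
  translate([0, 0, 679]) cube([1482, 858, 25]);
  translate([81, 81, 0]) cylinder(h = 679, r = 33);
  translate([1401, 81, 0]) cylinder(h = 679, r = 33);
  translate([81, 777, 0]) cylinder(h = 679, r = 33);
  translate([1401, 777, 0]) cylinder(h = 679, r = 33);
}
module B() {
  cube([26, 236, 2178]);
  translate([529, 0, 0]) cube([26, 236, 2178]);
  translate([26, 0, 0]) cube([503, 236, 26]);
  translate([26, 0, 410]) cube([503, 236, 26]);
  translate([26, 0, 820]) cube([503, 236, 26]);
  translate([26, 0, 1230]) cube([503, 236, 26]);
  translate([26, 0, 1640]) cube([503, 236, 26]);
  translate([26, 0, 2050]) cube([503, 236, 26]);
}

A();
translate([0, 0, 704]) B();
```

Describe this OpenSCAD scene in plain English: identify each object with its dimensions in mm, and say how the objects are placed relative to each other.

A is a table with a 1482×858 mm rectangular top, 25 mm thick, top surface at z = 704 mm, supported by four round legs of 66 mm diameter, each leg's bounding box inset 48 mm from the nearest pair of top edges, running from the floor.

B is an open bookshelf. Two side panels, each 26 mm thick, 236 mm deep and 2178 mm tall, stand 555 mm apart (outside-to-outside). Between them sit 6 shelves, each 26 mm thick and 236 mm deep, spanning the full gap between the sides. The bottom shelf rests on the floor (its underside at z = 0) and the clear gap between one shelf's top and the next shelf's underside is 384 mm.

The bookshelf is on top of the table.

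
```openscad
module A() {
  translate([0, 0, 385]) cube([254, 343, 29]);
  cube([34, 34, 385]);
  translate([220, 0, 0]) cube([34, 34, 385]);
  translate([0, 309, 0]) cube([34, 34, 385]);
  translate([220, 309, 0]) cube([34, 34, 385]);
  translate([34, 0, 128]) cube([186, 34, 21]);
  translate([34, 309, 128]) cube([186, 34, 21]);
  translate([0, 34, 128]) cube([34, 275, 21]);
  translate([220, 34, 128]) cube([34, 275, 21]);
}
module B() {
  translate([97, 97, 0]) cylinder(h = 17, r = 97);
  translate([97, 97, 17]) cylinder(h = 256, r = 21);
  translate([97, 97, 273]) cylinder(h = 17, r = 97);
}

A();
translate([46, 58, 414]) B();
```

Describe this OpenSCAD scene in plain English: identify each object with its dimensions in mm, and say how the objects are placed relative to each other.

A is a four-legged stool. The seat is 254×343 mm, 29 mm thick, top at z = 414 mm. It stands on four square legs, each 34×34 mm in cross-section, from z = 0 to the seat underside, each flush with a corner of the seat. Four stretchers, 34 mm wide and 21 mm tall, connect adjacent legs with their undersides at z = 128 mm, each running between the inner faces of the legs it joins and aligned with the legs' outer faces on the other axis.

B is a spool: two coaxial disc flanges of radius 97 mm and thickness 17 mm, joined by a core cylinder of radius 21 mm and height 256 mm. The lower flange rests on z = 0 and the three cylinders share a vertical axis.

The spool is on top of the stool.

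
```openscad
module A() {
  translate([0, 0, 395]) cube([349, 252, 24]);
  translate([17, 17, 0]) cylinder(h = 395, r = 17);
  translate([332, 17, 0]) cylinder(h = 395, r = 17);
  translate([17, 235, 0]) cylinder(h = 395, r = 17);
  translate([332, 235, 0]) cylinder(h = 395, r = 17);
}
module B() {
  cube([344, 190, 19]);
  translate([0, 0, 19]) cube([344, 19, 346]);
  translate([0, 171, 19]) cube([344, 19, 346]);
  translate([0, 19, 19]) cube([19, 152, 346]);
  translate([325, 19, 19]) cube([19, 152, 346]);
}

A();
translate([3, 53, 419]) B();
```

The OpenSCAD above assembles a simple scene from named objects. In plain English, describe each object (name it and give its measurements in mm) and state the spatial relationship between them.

A is a simple wooden stool: a rectangular seat 349 mm (x) by 252 mm (y), 24 mm thick, top face at z = 419 mm, on four round legs, each 34 mm in diameter. The legs rest on z = 0, each leg's axis is inset half a diameter from the nearest pair of seat edges (so the leg's bounding box is flush with the corner).

B is an open storage box with external size 344×190×365 mm and wall thickness 19 mm (the base is also 19 mm thick). The base covers the whole footprint; the four walls stand on the base, with the y-facing walls full-width and the x-facing walls fitting between their inner faces.

The open box is on top of the stool.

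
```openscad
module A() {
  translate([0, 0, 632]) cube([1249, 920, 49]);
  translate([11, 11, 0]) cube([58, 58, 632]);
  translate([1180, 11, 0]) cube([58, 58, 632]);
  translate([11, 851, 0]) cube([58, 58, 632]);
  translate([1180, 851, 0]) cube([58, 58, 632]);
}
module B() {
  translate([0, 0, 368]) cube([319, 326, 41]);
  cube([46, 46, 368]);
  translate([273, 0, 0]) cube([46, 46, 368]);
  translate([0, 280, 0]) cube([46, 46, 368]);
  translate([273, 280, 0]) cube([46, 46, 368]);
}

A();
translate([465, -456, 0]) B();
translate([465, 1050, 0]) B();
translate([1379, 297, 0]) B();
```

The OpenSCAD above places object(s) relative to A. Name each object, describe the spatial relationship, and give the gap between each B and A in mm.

Each stool's nearest face is 130 mm from the table's bounding box.

A is a table. B is a stool. Three stools sit around the table at the −y, +y, +x sides. The gap between each stool and the table is 130 mm.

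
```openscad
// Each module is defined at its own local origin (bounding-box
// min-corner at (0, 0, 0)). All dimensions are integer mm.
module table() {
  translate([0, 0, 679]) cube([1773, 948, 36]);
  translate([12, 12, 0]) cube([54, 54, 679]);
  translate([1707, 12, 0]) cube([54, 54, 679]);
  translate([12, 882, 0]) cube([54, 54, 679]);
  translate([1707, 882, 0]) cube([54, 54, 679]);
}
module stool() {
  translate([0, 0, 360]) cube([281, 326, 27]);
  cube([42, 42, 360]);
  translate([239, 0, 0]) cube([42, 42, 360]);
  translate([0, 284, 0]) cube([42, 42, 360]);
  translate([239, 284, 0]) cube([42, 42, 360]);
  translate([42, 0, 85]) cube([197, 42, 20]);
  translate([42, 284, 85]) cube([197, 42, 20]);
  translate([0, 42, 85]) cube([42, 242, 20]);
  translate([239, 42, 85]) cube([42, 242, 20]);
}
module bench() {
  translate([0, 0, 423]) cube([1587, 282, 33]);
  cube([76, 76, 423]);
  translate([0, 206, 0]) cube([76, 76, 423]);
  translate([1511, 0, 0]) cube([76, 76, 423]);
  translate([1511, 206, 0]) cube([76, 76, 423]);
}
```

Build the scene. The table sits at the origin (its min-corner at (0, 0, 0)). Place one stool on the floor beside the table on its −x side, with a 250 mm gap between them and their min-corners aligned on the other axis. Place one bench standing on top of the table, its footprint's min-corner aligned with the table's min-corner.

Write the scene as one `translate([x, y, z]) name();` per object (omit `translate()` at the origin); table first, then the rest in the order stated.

table();
translate([-531, 0, 0]) stool();
translate([0, 0, 715]) bench();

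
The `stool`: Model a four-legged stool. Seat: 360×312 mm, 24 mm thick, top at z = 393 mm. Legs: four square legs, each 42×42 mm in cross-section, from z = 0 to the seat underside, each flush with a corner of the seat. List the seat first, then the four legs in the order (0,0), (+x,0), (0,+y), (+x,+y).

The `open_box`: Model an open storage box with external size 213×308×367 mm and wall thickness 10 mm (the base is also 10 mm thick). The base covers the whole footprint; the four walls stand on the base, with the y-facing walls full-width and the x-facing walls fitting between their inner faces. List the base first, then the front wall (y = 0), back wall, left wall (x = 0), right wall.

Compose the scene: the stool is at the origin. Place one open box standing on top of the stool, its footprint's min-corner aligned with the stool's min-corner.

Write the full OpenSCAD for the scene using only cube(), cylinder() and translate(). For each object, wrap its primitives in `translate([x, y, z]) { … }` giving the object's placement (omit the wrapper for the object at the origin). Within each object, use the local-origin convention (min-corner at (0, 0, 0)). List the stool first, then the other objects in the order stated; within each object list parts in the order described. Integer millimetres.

translate([0, 0, 369]) cube([360, 312, 24]);
cube([42, 42, 369]);
translate([318, 0, 0]) cube([42, 42, 369]);
translate([0, 270, 0]) cube([42, 42, 369]);
translate([318, 270, 0]) cube([42, 42, 369]);
translate([0, 0, 393]) {
  cube([213, 308, 10]);
  translate([0, 0, 10]) cube([213, 10, 357]);
  translate([0, 298, 10]) cube([213, 10, 357]);
  translate([0, 10, 10]) cube([10, 288, 357]);
  translate([203, 10, 10]) cube([10, 288, 357]);
}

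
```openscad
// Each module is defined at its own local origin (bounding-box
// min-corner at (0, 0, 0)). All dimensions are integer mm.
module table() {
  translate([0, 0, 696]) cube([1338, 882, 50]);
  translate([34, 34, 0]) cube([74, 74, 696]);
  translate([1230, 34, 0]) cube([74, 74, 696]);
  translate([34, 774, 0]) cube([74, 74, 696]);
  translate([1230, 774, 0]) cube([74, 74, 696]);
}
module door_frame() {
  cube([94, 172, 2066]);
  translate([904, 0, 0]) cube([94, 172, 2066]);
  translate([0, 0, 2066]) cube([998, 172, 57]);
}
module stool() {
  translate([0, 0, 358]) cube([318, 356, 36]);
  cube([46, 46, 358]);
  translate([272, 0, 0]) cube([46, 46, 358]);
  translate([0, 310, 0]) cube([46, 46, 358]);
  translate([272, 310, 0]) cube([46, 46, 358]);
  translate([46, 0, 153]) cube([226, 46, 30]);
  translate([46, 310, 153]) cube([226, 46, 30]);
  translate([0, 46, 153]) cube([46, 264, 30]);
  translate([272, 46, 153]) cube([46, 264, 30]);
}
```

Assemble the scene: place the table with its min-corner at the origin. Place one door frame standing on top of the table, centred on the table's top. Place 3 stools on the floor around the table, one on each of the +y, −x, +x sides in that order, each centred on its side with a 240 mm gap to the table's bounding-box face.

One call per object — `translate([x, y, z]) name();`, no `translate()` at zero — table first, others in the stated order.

table();
translate([170, 355, 746]) door_frame();
translate([510, 1122, 0]) stool();
translate([-558, 263, 0]) stool();
translate([1578, 263, 0]) stool();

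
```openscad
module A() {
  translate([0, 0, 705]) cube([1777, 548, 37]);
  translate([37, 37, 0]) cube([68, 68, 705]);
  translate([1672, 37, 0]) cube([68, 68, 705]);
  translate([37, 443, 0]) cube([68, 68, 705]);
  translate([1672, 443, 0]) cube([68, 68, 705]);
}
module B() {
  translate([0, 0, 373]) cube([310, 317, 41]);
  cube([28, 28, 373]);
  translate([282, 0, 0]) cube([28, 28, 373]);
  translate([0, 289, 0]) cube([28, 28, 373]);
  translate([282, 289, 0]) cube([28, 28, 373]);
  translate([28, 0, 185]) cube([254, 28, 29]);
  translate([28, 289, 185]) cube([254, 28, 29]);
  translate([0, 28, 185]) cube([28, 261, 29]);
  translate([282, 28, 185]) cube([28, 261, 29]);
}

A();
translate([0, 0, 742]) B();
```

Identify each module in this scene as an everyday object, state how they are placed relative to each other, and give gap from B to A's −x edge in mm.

The stool's min-x is at 0; the table's min-x is 0; gap = 0 mm.

A is a table. B is a stool. The stool is on top of the table. The gap from the stool to the table's −x edge is 0 mm.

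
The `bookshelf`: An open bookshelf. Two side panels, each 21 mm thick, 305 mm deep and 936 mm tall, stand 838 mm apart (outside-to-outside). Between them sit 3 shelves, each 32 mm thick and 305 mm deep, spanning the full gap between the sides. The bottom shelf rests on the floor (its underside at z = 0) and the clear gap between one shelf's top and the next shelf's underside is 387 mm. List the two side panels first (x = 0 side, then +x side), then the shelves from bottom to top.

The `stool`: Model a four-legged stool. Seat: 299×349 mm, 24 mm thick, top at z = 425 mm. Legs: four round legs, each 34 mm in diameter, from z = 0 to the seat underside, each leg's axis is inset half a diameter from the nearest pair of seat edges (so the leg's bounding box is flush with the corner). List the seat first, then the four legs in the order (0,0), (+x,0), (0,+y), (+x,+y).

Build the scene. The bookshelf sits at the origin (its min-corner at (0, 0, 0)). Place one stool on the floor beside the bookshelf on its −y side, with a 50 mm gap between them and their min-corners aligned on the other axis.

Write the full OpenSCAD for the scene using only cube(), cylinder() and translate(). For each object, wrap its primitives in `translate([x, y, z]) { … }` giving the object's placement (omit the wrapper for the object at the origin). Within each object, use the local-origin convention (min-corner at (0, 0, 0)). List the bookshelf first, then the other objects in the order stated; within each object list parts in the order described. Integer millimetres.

cube([21, 305, 936]);
translate([817, 0, 0]) cube([21, 305, 936]);
translate([21, 0, 0]) cube([796, 305, 32]);
translate([21, 0, 419]) cube([796, 305, 32]);
translate([21, 0, 838]) cube([796, 305, 32]);
translate([0, -399, 0]) {
  translate([0, 0, 401]) cube([299, 349, 24]);
  translate([17, 17, 0]) cylinder(h = 401, r = 17);
  translate([282, 17, 0]) cylinder(h = 401, r = 17);
  translate([17, 332, 0]) cylinder(h = 401, r = 17);
  translate([282, 332, 0]) cylinder(h = 401, r = 17);
}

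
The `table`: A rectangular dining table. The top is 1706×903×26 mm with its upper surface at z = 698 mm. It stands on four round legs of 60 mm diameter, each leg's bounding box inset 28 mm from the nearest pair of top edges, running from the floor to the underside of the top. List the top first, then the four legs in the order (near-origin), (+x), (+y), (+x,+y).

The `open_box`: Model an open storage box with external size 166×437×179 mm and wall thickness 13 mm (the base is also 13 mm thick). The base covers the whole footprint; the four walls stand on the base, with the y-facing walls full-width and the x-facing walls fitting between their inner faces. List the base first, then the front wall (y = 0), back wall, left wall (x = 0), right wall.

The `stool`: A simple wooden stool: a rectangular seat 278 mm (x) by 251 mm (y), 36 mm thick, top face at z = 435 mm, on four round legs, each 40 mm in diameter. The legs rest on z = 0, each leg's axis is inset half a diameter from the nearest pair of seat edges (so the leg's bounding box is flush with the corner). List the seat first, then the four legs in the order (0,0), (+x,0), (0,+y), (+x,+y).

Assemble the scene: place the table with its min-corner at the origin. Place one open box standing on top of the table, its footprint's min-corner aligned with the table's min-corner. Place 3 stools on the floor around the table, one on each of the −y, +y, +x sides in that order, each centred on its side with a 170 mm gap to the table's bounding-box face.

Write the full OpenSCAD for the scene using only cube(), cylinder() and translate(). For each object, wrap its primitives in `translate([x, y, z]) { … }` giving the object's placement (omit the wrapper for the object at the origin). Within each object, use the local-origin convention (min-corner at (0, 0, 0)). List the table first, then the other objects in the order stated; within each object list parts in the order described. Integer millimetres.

translate([0, 0, 672]) cube([1706, 903, 26]);
translate([58, 58, 0]) cylinder(h = 672, r = 30);
translate([1648, 58, 0]) cylinder(h = 672, r = 30);
translate([58, 845, 0]) cylinder(h = 672, r = 30);
translate([1648, 845, 0]) cylinder(h = 672, r = 30);
translate([0, 0, 698]) {
  cube([166, 437, 13]);
  translate([0, 0, 13]) cube([166, 13, 166]);
  translate([0, 424, 13]) cube([166, 13, 166]);
  translate([0, 13, 13]) cube([13, 411, 166]);
  translate([153, 13, 13]) cube([13, 411, 166]);
}
translate([714, -421, 0]) {
  translate([0, 0, 399]) cube([278, 251, 36]);
  translate([20, 20, 0]) cylinder(h = 399, r = 20);
  translate([258, 20, 0]) cylinder(h = 399, r = 20);
  translate([20, 231, 0]) cylinder(h = 399, r = 20);
  translate([258, 231, 0]) cylinder(h = 399, r = 20);
}
translate([714, 1073, 0]) {
  translate([0, 0, 399]) cube([278, 251, 36]);
  translate([20, 20, 0]) cylinder(h = 399, r = 20);
  translate([258, 20, 0]) cylinder(h = 399, r = 20);
  translate([20, 231, 0]) cylinder(h = 399, r = 20);
  translate([258, 231, 0]) cylinder(h = 399, r = 20);
}
translate([1876, 326, 0]) {
  translate([0, 0, 399]) cube([278, 251, 36]);
  translate([20, 20, 0]) cylinder(h = 399, r = 20);
  translate([258, 20, 0]) cylinder(h = 399, r = 20);
  translate([20, 231, 0]) cylinder(h = 399, r = 20);
  translate([258, 231, 0]) cylinder(h = 399, r = 20);
}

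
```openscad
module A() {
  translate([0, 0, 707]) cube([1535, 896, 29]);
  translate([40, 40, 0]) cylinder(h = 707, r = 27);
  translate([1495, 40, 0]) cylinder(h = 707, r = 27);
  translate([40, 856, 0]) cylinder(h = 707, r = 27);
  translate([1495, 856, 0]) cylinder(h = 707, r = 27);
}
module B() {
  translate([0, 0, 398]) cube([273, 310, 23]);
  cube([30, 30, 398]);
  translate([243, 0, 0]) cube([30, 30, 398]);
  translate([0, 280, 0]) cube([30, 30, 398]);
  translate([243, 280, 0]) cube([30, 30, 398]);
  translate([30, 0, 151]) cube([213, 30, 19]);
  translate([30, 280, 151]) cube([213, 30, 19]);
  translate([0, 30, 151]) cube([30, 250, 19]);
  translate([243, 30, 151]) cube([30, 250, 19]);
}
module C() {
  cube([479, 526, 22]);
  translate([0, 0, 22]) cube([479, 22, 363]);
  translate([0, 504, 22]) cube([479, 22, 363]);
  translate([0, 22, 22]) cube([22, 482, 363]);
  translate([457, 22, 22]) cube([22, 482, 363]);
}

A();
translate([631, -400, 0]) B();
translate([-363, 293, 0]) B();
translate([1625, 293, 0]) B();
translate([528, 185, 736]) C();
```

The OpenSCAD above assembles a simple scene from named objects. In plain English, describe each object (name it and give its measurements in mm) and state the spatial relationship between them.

A is a table: top 1535 mm (x) × 896 mm (y), 29 mm thick, upper face at z = 736 mm, on four round legs of 54 mm diameter, each leg's bounding box inset 13 mm from the nearest pair of top edges, running from z = 0 to the bottom of the top.

B is a simple wooden stool: a rectangular seat 273 mm (x) by 310 mm (y), 23 mm thick, top face at z = 421 mm, on four square legs, each 30×30 mm in cross-section. The legs rest on z = 0, each flush with a corner of the seat. Four stretchers, 30 mm wide and 19 mm tall, connect adjacent legs with their undersides at z = 151 mm, each running between the inner faces of the legs it joins and aligned with the legs' outer faces on the other axis.

C is an open storage box with external size 479×526×385 mm and wall thickness 22 mm (the base is also 22 mm thick). The base covers the whole footprint; the four walls stand on the base, with the y-facing walls full-width and the x-facing walls fitting between their inner faces.

Three stools sit around the table at the −y, −x, +x sides. The open box is on top of the table, centred.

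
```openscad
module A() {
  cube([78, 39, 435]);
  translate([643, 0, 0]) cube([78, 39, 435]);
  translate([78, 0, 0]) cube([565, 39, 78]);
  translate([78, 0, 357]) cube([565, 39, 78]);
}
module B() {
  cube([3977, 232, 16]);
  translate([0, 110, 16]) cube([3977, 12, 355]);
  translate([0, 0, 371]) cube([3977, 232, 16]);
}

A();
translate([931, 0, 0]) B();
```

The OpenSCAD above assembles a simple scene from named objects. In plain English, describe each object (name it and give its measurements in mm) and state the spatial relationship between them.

A is a picture frame with a 565×279 mm rectangular opening (x by z) and a uniform 78 mm border on every side. Frame depth is 39 mm along y. It is built from two vertical stiles running the full outside height and two horizontal rails spanning the gap between the stiles.

B is an I-beam lying along x, 3977 mm long. Overall section height 387 mm. Two flanges 232 mm wide (y) and 16 mm thick, one on the floor and one at the top; a web 12 mm thick runs between them, centred on the flange width.

The I-beam is on the floor beside the picture frame on its +x side.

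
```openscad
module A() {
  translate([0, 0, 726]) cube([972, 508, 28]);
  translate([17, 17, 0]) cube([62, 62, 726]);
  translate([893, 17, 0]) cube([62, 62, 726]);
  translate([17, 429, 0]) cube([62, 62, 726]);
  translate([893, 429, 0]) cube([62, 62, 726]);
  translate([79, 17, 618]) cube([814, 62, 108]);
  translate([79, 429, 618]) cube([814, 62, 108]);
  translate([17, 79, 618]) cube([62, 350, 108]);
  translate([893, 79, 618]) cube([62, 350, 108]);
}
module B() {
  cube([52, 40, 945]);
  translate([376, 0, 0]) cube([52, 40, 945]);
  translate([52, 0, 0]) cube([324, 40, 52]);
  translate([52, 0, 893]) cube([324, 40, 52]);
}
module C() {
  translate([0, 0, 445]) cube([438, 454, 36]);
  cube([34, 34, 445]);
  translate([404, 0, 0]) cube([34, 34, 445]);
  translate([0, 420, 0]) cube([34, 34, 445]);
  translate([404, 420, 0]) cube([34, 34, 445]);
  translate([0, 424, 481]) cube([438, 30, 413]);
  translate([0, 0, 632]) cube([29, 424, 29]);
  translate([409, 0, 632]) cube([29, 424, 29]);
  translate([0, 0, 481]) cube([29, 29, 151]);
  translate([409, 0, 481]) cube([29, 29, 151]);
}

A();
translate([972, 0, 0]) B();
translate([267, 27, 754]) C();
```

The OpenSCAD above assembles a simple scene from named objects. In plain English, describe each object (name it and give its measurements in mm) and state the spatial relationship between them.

A is a rectangular dining table. The top is 972×508×28 mm with its upper surface at z = 754 mm. It stands on four 62×62 mm square legs, each inset 17 mm from the nearest pair of top edges, running from the floor to the underside of the top. Four apron rails, 62 mm thick and 108 mm tall, run between adjacent legs with their top edges flush with the underside of the top and their outer faces flush with the legs' outer faces.

B is a rectangular picture frame lying in the x–z plane (depth along y). The opening is 324 mm wide (x) by 841 mm tall (z), surrounded by a border 52 mm wide on all four sides. The frame is 40 mm deep and is made of two full-height vertical stiles with two horizontal rails fitted between them.

C is a chair: 438×454 mm seat, 36 mm thick, top at z = 481 mm, on four 34 mm square corner legs flush with the seat edges. A 30 mm thick backrest slab spans the full seat width, extending 413 mm above the seat top, its back face flush with the seat's +y edge. Two armrests of 29×29 mm section run along each side from the seat's front edge to the front of the backrest, top faces 180 mm above the seat top and outer faces flush with the seat's x-edges; a 29×29 mm post under the front of each armrest stands on the seat at the front corner.

The picture frame is against the table's +x side, with their −y faces flush. The chair is on top of the table, centred.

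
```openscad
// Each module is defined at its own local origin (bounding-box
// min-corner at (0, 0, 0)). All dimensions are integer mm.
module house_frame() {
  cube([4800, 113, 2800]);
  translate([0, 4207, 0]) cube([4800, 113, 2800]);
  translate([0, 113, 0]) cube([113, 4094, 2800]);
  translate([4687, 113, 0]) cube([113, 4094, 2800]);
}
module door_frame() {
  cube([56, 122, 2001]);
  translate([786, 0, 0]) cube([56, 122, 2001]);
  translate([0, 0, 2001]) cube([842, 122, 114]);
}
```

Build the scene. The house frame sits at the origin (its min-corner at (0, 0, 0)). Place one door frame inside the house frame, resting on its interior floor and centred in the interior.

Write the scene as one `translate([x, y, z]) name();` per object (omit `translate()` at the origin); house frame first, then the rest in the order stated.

house_frame();
translate([1979, 2099, 0]) door_frame();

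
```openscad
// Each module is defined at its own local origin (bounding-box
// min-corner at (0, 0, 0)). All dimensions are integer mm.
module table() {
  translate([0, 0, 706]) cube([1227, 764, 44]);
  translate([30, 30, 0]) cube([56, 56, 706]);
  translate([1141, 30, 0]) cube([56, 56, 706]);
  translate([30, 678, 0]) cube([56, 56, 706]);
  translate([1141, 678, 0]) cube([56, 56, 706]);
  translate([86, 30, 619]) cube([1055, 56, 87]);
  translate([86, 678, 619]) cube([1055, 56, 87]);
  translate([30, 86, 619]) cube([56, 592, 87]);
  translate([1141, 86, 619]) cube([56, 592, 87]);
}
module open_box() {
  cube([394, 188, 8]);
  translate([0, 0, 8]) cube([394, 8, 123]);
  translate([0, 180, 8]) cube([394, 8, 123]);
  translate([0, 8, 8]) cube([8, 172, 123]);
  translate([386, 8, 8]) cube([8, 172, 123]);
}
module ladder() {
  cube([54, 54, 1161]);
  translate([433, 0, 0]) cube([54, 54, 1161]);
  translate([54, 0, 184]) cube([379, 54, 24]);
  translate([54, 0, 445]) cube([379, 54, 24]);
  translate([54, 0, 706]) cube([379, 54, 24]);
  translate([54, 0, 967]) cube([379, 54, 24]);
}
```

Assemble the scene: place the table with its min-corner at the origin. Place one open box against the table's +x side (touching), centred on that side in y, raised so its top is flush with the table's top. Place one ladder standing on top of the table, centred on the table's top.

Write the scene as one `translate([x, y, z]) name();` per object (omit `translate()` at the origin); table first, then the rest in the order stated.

table();
translate([1227, 288, 619]) open_box();
translate([370, 355, 750]) ladder();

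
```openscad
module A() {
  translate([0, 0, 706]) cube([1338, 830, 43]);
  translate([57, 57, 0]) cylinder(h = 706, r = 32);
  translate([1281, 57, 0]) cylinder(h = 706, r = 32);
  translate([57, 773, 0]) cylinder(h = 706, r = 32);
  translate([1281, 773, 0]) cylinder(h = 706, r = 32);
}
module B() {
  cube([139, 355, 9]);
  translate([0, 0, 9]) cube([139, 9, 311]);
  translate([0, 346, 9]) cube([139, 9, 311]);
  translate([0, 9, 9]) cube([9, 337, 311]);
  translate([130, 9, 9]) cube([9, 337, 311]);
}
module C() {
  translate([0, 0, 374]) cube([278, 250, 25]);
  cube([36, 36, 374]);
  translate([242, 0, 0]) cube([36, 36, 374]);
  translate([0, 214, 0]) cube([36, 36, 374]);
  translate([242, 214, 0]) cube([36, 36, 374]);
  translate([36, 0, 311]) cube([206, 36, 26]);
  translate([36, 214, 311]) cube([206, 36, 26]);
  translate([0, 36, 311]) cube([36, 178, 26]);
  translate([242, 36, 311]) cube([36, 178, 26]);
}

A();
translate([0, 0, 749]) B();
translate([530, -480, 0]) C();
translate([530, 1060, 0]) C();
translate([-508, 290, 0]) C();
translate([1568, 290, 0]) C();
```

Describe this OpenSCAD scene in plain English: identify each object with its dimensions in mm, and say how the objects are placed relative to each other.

A is a rectangular dining table. The top is 1338×830×43 mm with its upper surface at z = 749 mm. It stands on four round legs of 64 mm diameter, each leg's bounding box inset 25 mm from the nearest pair of top edges, running from the floor to the underside of the top.

B is an open-topped rectangular box: outside dimensions 139×355×320 mm, with a uniform wall and base thickness of 9 mm. The base is a full 139×355 slab on the floor; four walls sit on top of the base. The front and back walls (the −y and +y sides) span the full width; the two side walls fit between them.

C is a simple wooden stool: a rectangular seat 278 mm (x) by 250 mm (y), 25 mm thick, top face at z = 399 mm, on four square legs, each 36×36 mm in cross-section. The legs rest on z = 0, each flush with a corner of the seat. Four stretchers, 36 mm wide and 26 mm tall, connect adjacent legs with their undersides at z = 311 mm, each running between the inner faces of the legs it joins and aligned with the legs' outer faces on the other axis.

The open box is on top of the table. Four stools sit around the table at the −y, +y, −x, +x sides.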